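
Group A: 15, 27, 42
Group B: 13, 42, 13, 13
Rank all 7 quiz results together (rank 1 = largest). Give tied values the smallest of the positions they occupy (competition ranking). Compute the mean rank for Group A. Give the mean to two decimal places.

Sorted (descending): 42, 42, 27, 15, 13, 13, 13
The 2 values of 42 occupy positions 1–2 → each gets rank 1.
The 3 values of 13 occupy positions 5–7 → each gets rank 5.
Group A values → pooled ranks: 15→4, 27→3, 42→1
Mean rank = (4 + 3 + 1) / 3 = 2.67

2.67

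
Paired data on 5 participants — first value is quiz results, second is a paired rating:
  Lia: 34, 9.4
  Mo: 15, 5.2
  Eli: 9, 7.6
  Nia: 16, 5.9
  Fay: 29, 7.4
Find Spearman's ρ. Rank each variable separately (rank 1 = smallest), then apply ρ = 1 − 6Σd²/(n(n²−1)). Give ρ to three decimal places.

0.400

Ranks of variable 1: 5, 2, 1, 3, 4
Ranks of variable 2: 5, 1, 4, 2, 3
d = r₁ − r₂: 0, 1, -3, 1, 1
d²: 0, 1, 9, 1, 1; Σd² = 12
ρ = 1 − 6·12/(5·24) = 1 − 72/120 = 0.400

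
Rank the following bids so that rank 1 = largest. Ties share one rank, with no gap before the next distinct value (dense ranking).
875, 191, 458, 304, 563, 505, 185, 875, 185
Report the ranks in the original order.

Sorted (descending): 875, 875, 563, 505, 458, 304, 191, 185, 185
The 2 values of 875 share dense rank 1.
The 2 values of 185 share dense rank 7.
Remaining distinct values take the next consecutive integers.

1, 6, 4, 5, 2, 3, 7, 1, 7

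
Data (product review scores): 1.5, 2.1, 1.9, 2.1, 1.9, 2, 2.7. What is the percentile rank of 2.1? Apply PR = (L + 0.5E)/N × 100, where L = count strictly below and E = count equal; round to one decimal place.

N = 7.
Strictly below 2.1: 4. Equal to 2.1: 2.
PR = (4 + 0.5·2)/7 × 100 = 71.4

71.4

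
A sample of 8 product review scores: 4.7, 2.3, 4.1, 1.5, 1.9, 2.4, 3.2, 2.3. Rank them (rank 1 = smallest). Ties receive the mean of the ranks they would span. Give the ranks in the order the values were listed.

Sorted (ascending): 1.5, 1.9, 2.3, 2.3, 2.4, 3.2, 4.1, 4.7
The 2 values of 2.3 occupy positions 3–4 → average rank (3+4)/2 = 3.5.

8, 3.5, 7, 1, 2, 5, 6, 3.5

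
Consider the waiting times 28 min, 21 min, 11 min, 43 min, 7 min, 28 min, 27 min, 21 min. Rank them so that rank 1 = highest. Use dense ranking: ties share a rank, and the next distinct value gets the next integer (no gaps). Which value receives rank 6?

7

Sorted (descending): 43, 28, 28, 27, 21, 21, 11, 7
The 2 values of 28 share dense rank 2.
The 2 values of 21 share dense rank 4.
Remaining distinct values take the next consecutive integers.
Rank 6 → value 7.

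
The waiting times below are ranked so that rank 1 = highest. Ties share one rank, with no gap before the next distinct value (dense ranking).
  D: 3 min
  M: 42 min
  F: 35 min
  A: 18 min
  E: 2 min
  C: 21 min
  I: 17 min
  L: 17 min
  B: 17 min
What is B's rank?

Sorted (descending): 42, 35, 21, 18, 17, 17, 17, 3, 2
The 3 values of 17 share dense rank 5.
Remaining distinct values take the next consecutive integers.
B has value 17 min → rank 5.

5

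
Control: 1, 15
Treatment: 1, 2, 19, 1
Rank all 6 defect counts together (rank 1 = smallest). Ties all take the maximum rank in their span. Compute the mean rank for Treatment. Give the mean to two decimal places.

4.00

Sorted (ascending): 1, 1, 1, 2, 15, 19
The 3 values of 1 occupy positions 1–3 → each gets rank 3.
Treatment values → pooled ranks: 1→3, 2→4, 19→6, 1→3
Mean rank = (3 + 4 + 6 + 3) / 4 = 4.00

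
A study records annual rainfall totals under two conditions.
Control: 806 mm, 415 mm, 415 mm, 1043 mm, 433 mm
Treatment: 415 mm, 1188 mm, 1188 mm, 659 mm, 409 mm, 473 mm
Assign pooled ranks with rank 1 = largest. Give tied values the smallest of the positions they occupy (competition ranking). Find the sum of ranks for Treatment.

32

Sorted (descending): 1188, 1188, 1043, 806, 659, 473, 433, 415, 415, 415, 409
The 2 values of 1188 occupy positions 1–2 → each gets rank 1.
The 3 values of 415 occupy positions 8–10 → each gets rank 8.
Treatment values → pooled ranks: 415→8, 1188→1, 1188→1, 659→5, 409→11, 473→6
Rank sum = 8 + 1 + 1 + 5 + 11 + 6 = 32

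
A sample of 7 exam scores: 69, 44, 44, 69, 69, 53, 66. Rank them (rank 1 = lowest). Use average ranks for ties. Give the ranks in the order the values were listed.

Sorted (ascending): 44, 44, 53, 66, 69, 69, 69
The 2 values of 44 occupy positions 1–2 → average rank (1+2)/2 = 1.5.
The 3 values of 69 occupy positions 5–7 → average rank 6.

6, 1.5, 1.5, 6, 6, 3, 4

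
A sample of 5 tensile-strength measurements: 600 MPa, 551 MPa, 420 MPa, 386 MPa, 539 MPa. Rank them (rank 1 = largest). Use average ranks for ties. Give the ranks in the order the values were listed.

1, 2, 4, 5, 3

Sorted (descending): 600, 551, 539, 420, 386
No ties — each value takes its position as its rank.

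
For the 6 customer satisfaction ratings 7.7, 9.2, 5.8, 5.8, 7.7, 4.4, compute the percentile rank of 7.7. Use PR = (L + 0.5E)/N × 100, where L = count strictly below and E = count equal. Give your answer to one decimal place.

N = 6.
Strictly below 7.7: 3. Equal to 7.7: 2.
PR = (3 + 0.5·2)/6 × 100 = 66.7

66.7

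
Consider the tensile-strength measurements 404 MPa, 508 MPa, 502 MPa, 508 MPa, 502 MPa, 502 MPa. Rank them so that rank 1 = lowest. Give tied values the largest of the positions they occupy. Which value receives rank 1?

Sorted (ascending): 404, 502, 502, 502, 508, 508
The 3 values of 502 occupy positions 2–4 → each gets rank 4.
The 2 values of 508 occupy positions 5–6 → each gets rank 6.
Rank 1 → value 404.

404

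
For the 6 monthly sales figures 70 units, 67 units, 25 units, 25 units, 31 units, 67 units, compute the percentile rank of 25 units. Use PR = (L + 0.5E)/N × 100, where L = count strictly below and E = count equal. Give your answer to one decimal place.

N = 6.
Strictly below 25: 0. Equal to 25: 2.
PR = (0 + 0.5·2)/6 × 100 = 16.7

16.7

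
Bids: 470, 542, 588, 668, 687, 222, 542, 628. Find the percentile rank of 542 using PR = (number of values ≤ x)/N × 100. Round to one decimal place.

50.0

N = 8.
Strictly below 542: 2. Equal to 542: 2.
PR = 4/8 × 100 = 50.0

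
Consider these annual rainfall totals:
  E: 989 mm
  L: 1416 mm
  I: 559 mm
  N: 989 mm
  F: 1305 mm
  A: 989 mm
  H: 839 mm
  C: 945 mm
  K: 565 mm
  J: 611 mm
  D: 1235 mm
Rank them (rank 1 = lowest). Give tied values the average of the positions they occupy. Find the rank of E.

Sorted (ascending): 559, 565, 611, 839, 945, 989, 989, 989, 1235, 1305, 1416
The 3 values of 989 occupy positions 6–8 → average rank 7.
E has value 989 mm → rank 7.

7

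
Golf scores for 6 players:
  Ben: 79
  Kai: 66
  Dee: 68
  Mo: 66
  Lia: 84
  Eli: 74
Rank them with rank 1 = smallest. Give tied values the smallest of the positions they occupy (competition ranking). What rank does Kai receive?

Sorted (ascending): 66, 66, 68, 74, 79, 84
The 2 values of 66 occupy positions 1–2 → each gets rank 1.
Kai has value 66 → rank 1.

1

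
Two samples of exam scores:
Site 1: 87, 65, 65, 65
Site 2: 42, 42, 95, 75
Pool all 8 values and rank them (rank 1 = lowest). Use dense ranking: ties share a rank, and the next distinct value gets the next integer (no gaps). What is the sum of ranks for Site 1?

10

Sorted (ascending): 42, 42, 65, 65, 65, 75, 87, 95
The 2 values of 42 share dense rank 1.
The 3 values of 65 share dense rank 2.
Remaining distinct values take the next consecutive integers.
Site 1 values → pooled ranks: 87→4, 65→2, 65→2, 65→2
Rank sum = 4 + 2 + 2 + 2 = 10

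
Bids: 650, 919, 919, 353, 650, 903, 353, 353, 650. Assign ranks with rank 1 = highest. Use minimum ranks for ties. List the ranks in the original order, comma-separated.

Sorted (descending): 919, 919, 903, 650, 650, 650, 353, 353, 353
The 2 values of 919 occupy positions 1–2 → each gets rank 1.
The 3 values of 650 occupy positions 4–6 → each gets rank 4.
The 3 values of 353 occupy positions 7–9 → each gets rank 7.

4, 1, 1, 7, 4, 3, 7, 7, 4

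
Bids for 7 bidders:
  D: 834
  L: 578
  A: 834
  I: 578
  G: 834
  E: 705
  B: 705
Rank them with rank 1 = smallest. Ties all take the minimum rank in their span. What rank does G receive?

5

Sorted (ascending): 578, 578, 705, 705, 834, 834, 834
The 2 values of 578 occupy positions 1–2 → each gets rank 1.
The 2 values of 705 occupy positions 3–4 → each gets rank 3.
The 3 values of 834 occupy positions 5–7 → each gets rank 5.
G has value 834 → rank 5.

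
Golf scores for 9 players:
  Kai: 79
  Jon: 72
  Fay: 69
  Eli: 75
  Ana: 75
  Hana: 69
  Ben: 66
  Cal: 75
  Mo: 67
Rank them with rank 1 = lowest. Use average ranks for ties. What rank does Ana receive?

Sorted (ascending): 66, 67, 69, 69, 72, 75, 75, 75, 79
The 2 values of 69 occupy positions 3–4 → average rank (3+4)/2 = 3.5.
The 3 values of 75 occupy positions 6–8 → average rank 7.
Ana has value 75 → rank 7.

7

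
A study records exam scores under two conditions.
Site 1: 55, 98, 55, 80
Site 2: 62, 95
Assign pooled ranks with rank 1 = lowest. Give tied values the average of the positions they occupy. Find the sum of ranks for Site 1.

13

Sorted (ascending): 55, 55, 62, 80, 95, 98
The 2 values of 55 occupy positions 1–2 → average rank (1+2)/2 = 1.5.
Site 1 values → pooled ranks: 55→1.5, 98→6, 55→1.5, 80→4
Rank sum = 1.5 + 6 + 1.5 + 4 = 13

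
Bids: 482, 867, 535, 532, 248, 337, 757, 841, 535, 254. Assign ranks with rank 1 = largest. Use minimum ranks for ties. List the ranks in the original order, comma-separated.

Sorted (descending): 867, 841, 757, 535, 535, 532, 482, 337, 254, 248
The 2 values of 535 occupy positions 4–5 → each gets rank 4.

7, 1, 4, 6, 10, 8, 3, 2, 4, 9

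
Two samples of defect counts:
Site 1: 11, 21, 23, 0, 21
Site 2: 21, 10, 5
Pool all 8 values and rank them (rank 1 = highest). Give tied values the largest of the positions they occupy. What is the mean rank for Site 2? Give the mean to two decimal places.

Sorted (descending): 23, 21, 21, 21, 11, 10, 5, 0
The 3 values of 21 occupy positions 2–4 → each gets rank 4.
Site 2 values → pooled ranks: 21→4, 10→6, 5→7
Mean rank = (4 + 6 + 7) / 3 = 5.67

5.67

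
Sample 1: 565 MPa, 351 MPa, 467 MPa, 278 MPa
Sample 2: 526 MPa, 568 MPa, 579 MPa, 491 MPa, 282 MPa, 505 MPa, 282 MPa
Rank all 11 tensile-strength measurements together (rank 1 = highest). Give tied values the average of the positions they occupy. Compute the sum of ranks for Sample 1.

Sorted (descending): 579, 568, 565, 526, 505, 491, 467, 351, 282, 282, 278
The 2 values of 282 occupy positions 9–10 → average rank (9+10)/2 = 9.5.
Sample 1 values → pooled ranks: 565→3, 351→8, 467→7, 278→11
Rank sum = 3 + 8 + 7 + 11 = 29

29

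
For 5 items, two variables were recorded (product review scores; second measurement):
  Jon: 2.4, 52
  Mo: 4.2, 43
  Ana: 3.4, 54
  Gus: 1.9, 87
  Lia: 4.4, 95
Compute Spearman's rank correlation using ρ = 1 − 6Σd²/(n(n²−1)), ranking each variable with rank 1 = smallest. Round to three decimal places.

0.100

Ranks of variable 1: 2, 4, 3, 1, 5
Ranks of variable 2: 2, 1, 3, 4, 5
d = r₁ − r₂: 0, 3, 0, -3, 0
d²: 0, 9, 0, 9, 0; Σd² = 18
ρ = 1 − 6·18/(5·24) = 1 − 108/120 = 0.100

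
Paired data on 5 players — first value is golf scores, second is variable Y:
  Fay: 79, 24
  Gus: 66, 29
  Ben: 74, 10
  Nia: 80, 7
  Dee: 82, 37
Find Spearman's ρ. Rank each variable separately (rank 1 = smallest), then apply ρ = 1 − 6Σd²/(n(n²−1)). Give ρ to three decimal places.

0.100

Ranks of variable 1: 3, 1, 2, 4, 5
Ranks of variable 2: 3, 4, 2, 1, 5
d = r₁ − r₂: 0, -3, 0, 3, 0
d²: 0, 9, 0, 9, 0; Σd² = 18
ρ = 1 − 6·18/(5·24) = 1 − 108/120 = 0.100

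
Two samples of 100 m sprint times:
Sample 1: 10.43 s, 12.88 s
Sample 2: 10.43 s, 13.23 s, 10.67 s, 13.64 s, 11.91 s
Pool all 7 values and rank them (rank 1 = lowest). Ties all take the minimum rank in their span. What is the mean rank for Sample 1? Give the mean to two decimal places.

3.00

Sorted (ascending): 10.43, 10.43, 10.67, 11.91, 12.88, 13.23, 13.64
The 2 values of 10.43 occupy positions 1–2 → each gets rank 1.
Sample 1 values → pooled ranks: 10.43→1, 12.88→5
Mean rank = (1 + 5) / 2 = 3.00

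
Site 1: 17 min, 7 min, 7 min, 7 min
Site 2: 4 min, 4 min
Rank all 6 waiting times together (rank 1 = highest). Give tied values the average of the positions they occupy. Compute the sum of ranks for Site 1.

10

Sorted (descending): 17, 7, 7, 7, 4, 4
The 3 values of 7 occupy positions 2–4 → average rank 3.
The 2 values of 4 occupy positions 5–6 → average rank (5+6)/2 = 5.5.
Site 1 values → pooled ranks: 17→1, 7→3, 7→3, 7→3
Rank sum = 1 + 3 + 3 + 3 = 10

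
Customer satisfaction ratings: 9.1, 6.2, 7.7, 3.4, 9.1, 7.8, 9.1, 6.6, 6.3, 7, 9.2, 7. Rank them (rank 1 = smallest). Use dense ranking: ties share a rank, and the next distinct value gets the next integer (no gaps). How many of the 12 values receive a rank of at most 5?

6

Sorted (ascending): 3.4, 6.2, 6.3, 6.6, 7, 7, 7.7, 7.8, 9.1, 9.1, 9.1, 9.2
The 2 values of 7 share dense rank 5.
The 3 values of 9.1 share dense rank 8.
Remaining distinct values take the next consecutive integers.
Ranks ≤ 5: {1, 2, 3, 4, 5, 5} → 6 values.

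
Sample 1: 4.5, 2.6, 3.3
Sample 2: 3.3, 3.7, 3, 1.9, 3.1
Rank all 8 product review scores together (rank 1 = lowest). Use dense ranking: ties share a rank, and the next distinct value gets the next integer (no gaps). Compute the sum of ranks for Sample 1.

Sorted (ascending): 1.9, 2.6, 3, 3.1, 3.3, 3.3, 3.7, 4.5
The 2 values of 3.3 share dense rank 5.
Remaining distinct values take the next consecutive integers.
Sample 1 values → pooled ranks: 4.5→7, 2.6→2, 3.3→5
Rank sum = 7 + 2 + 5 = 14

14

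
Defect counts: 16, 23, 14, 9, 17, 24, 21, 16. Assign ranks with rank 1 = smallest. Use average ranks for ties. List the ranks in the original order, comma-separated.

Sorted (ascending): 9, 14, 16, 16, 17, 21, 23, 24
The 2 values of 16 occupy positions 3–4 → average rank (3+4)/2 = 3.5.

3.5, 7, 2, 1, 5, 8, 6, 3.5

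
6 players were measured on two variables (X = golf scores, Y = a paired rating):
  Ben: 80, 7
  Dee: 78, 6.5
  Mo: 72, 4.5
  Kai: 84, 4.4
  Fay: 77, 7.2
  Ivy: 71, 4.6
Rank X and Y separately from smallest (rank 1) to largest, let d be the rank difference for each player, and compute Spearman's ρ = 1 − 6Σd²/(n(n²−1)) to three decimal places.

Ranks of variable 1: 5, 4, 2, 6, 3, 1
Ranks of variable 2: 5, 4, 2, 1, 6, 3
d = r₁ − r₂: 0, 0, 0, 5, -3, -2
d²: 0, 0, 0, 25, 9, 4; Σd² = 38
ρ = 1 − 6·38/(6·35) = 1 − 228/210 = -0.086

-0.086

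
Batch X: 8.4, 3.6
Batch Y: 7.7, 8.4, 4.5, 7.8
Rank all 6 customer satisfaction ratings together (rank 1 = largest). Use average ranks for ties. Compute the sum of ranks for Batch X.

7.5

Sorted (descending): 8.4, 8.4, 7.8, 7.7, 4.5, 3.6
The 2 values of 8.4 occupy positions 1–2 → average rank (1+2)/2 = 1.5.
Batch X values → pooled ranks: 8.4→1.5, 3.6→6
Rank sum = 1.5 + 6 = 7.5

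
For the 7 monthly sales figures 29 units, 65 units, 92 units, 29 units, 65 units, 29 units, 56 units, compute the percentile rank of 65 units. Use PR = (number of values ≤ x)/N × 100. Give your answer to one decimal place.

85.7

N = 7.
Strictly below 65: 4. Equal to 65: 2.
PR = 6/7 × 100 = 85.7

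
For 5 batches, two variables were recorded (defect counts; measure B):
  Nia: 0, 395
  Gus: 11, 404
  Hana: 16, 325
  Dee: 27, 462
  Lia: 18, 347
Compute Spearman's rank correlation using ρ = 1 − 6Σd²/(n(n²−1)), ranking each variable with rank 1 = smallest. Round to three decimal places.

0.200

Ranks of variable 1: 1, 2, 3, 5, 4
Ranks of variable 2: 3, 4, 1, 5, 2
d = r₁ − r₂: -2, -2, 2, 0, 2
d²: 4, 4, 4, 0, 4; Σd² = 16
ρ = 1 − 6·16/(5·24) = 1 − 96/120 = 0.200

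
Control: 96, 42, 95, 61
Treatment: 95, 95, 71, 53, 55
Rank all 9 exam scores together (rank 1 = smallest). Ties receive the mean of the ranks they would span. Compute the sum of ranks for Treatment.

24

Sorted (ascending): 42, 53, 55, 61, 71, 95, 95, 95, 96
The 3 values of 95 occupy positions 6–8 → average rank 7.
Treatment values → pooled ranks: 95→7, 95→7, 71→5, 53→2, 55→3
Rank sum = 7 + 7 + 5 + 2 + 3 = 24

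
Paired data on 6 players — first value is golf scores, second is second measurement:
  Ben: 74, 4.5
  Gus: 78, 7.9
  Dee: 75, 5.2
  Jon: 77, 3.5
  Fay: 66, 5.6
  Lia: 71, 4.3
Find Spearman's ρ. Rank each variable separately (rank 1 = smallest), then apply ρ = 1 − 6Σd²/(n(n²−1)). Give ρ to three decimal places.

0.086

Ranks of variable 1: 3, 6, 4, 5, 1, 2
Ranks of variable 2: 3, 6, 4, 1, 5, 2
d = r₁ − r₂: 0, 0, 0, 4, -4, 0
d²: 0, 0, 0, 16, 16, 0; Σd² = 32
ρ = 1 − 6·32/(6·35) = 1 − 192/210 = 0.086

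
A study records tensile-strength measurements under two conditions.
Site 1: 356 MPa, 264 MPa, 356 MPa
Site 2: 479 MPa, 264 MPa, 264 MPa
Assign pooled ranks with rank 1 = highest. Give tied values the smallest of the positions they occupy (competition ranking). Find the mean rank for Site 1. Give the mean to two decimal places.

Sorted (descending): 479, 356, 356, 264, 264, 264
The 2 values of 356 occupy positions 2–3 → each gets rank 2.
The 3 values of 264 occupy positions 4–6 → each gets rank 4.
Site 1 values → pooled ranks: 356→2, 264→4, 356→2
Mean rank = (2 + 4 + 2) / 3 = 2.67

2.67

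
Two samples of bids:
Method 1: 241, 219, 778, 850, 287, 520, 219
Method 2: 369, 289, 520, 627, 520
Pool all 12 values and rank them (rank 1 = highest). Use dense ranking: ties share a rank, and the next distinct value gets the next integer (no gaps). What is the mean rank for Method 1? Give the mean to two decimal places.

Sorted (descending): 850, 778, 627, 520, 520, 520, 369, 289, 287, 241, 219, 219
The 3 values of 520 share dense rank 4.
The 2 values of 219 share dense rank 9.
Remaining distinct values take the next consecutive integers.
Method 1 values → pooled ranks: 241→8, 219→9, 778→2, 850→1, 287→7, 520→4, 219→9
Mean rank = (8 + 9 + 2 + 1 + 7 + 4 + 9) / 7 = 5.71

5.71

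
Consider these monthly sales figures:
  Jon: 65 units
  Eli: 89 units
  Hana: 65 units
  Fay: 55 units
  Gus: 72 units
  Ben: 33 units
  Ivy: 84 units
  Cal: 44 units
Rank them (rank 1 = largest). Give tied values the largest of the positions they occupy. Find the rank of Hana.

5

Sorted (descending): 89, 84, 72, 65, 65, 55, 44, 33
The 2 values of 65 occupy positions 4–5 → each gets rank 5.
Hana has value 65 units → rank 5.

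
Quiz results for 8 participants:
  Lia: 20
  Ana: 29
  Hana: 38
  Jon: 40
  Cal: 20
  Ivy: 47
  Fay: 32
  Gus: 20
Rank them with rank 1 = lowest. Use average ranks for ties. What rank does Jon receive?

7

Sorted (ascending): 20, 20, 20, 29, 32, 38, 40, 47
The 3 values of 20 occupy positions 1–3 → average rank 2.
Jon has value 40 → rank 7.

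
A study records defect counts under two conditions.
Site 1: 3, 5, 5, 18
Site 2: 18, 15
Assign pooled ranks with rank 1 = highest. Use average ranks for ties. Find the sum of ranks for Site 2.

4.5

Sorted (descending): 18, 18, 15, 5, 5, 3
The 2 values of 18 occupy positions 1–2 → average rank (1+2)/2 = 1.5.
The 2 values of 5 occupy positions 4–5 → average rank (4+5)/2 = 4.5.
Site 2 values → pooled ranks: 18→1.5, 15→3
Rank sum = 1.5 + 3 = 4.5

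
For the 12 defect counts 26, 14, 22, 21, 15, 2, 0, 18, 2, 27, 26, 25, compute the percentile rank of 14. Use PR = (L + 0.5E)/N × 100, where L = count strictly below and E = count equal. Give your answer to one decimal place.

29.2

N = 12.
Strictly below 14: 3. Equal to 14: 1.
PR = (3 + 0.5·1)/12 × 100 = 29.2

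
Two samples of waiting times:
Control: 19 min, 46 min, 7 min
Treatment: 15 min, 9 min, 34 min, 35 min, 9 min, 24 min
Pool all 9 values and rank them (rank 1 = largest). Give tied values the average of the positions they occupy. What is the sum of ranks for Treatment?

30

Sorted (descending): 46, 35, 34, 24, 19, 15, 9, 9, 7
The 2 values of 9 occupy positions 7–8 → average rank (7+8)/2 = 7.5.
Treatment values → pooled ranks: 15→6, 9→7.5, 34→3, 35→2, 9→7.5, 24→4
Rank sum = 6 + 7.5 + 3 + 2 + 7.5 + 4 = 30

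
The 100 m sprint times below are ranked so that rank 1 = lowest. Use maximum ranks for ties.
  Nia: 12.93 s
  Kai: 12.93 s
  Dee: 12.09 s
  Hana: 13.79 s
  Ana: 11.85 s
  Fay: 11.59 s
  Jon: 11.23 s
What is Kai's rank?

Sorted (ascending): 11.23, 11.59, 11.85, 12.09, 12.93, 12.93, 13.79
The 2 values of 12.93 occupy positions 5–6 → each gets rank 6.
Kai has value 12.93 s → rank 6.

6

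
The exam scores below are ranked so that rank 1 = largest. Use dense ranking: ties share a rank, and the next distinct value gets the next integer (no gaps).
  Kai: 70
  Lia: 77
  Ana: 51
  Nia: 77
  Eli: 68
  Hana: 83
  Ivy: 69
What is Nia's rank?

2

Sorted (descending): 83, 77, 77, 70, 69, 68, 51
The 2 values of 77 share dense rank 2.
Remaining distinct values take the next consecutive integers.
Nia has value 77 → rank 2.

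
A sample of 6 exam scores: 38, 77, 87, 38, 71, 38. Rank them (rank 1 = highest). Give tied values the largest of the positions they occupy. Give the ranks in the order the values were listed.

Sorted (descending): 87, 77, 71, 38, 38, 38
The 3 values of 38 occupy positions 4–6 → each gets rank 6.

6, 2, 1, 6, 3, 6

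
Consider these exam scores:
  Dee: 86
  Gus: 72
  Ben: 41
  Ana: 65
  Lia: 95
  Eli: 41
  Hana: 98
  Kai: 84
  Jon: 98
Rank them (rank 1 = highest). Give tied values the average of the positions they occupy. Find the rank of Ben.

8.5

Sorted (descending): 98, 98, 95, 86, 84, 72, 65, 41, 41
The 2 values of 98 occupy positions 1–2 → average rank (1+2)/2 = 1.5.
The 2 values of 41 occupy positions 8–9 → average rank (8+9)/2 = 8.5.
Ben has value 41 → rank 8.5.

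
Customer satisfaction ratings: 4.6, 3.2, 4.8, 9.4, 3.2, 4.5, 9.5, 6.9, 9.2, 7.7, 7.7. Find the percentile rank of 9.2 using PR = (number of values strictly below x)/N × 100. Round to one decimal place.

N = 11.
Strictly below 9.2: 8. Equal to 9.2: 1.
PR = 8/11 × 100 = 72.7

72.7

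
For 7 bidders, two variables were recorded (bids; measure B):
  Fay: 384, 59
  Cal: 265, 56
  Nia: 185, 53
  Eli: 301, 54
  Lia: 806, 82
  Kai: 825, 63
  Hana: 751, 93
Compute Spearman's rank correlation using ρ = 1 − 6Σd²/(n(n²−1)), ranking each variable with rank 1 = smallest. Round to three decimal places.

0.821

Ranks of variable 1: 4, 2, 1, 3, 6, 7, 5
Ranks of variable 2: 4, 3, 1, 2, 6, 5, 7
d = r₁ − r₂: 0, -1, 0, 1, 0, 2, -2
d²: 0, 1, 0, 1, 0, 4, 4; Σd² = 10
ρ = 1 − 6·10/(7·48) = 1 − 60/336 = 0.821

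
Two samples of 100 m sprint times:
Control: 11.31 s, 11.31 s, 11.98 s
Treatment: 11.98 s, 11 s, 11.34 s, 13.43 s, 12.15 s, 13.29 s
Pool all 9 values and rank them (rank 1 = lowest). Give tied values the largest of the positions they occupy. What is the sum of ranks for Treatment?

35

Sorted (ascending): 11, 11.31, 11.31, 11.34, 11.98, 11.98, 12.15, 13.29, 13.43
The 2 values of 11.31 occupy positions 2–3 → each gets rank 3.
The 2 values of 11.98 occupy positions 5–6 → each gets rank 6.
Treatment values → pooled ranks: 11.98→6, 11→1, 11.34→4, 13.43→9, 12.15→7, 13.29→8
Rank sum = 6 + 1 + 4 + 9 + 7 + 8 = 35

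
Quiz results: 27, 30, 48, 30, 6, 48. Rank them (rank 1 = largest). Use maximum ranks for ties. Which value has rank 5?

Sorted (descending): 48, 48, 30, 30, 27, 6
The 2 values of 48 occupy positions 1–2 → each gets rank 2.
The 2 values of 30 occupy positions 3–4 → each gets rank 4.
Rank 5 → value 27.

27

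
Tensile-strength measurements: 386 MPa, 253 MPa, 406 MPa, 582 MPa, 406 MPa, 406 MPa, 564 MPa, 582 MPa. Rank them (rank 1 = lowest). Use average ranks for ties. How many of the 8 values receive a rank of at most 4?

5

Sorted (ascending): 253, 386, 406, 406, 406, 564, 582, 582
The 3 values of 406 occupy positions 3–5 → average rank 4.
The 2 values of 582 occupy positions 7–8 → average rank (7+8)/2 = 7.5.
Ranks ≤ 4: {1, 2, 4, 4, 4} → 5 values.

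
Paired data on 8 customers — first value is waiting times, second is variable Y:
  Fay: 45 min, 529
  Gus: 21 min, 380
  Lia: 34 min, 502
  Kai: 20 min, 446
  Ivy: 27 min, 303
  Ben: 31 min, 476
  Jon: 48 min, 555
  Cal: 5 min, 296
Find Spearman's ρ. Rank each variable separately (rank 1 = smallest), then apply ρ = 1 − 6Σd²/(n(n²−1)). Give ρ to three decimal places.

Ranks of variable 1: 7, 3, 6, 2, 4, 5, 8, 1
Ranks of variable 2: 7, 3, 6, 4, 2, 5, 8, 1
d = r₁ − r₂: 0, 0, 0, -2, 2, 0, 0, 0
d²: 0, 0, 0, 4, 4, 0, 0, 0; Σd² = 8
ρ = 1 − 6·8/(8·63) = 1 − 48/504 = 0.905

0.905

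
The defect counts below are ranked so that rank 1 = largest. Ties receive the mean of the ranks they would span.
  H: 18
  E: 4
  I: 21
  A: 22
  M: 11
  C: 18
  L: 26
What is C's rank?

4.5

Sorted (descending): 26, 22, 21, 18, 18, 11, 4
The 2 values of 18 occupy positions 4–5 → average rank (4+5)/2 = 4.5.
C has value 18 → rank 4.5.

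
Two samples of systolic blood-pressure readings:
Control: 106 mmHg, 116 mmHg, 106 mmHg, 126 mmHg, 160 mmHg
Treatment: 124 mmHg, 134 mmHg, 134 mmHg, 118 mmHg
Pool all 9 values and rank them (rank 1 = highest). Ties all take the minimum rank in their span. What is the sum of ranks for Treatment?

15

Sorted (descending): 160, 134, 134, 126, 124, 118, 116, 106, 106
The 2 values of 134 occupy positions 2–3 → each gets rank 2.
The 2 values of 106 occupy positions 8–9 → each gets rank 8.
Treatment values → pooled ranks: 124→5, 134→2, 134→2, 118→6
Rank sum = 5 + 2 + 2 + 6 = 15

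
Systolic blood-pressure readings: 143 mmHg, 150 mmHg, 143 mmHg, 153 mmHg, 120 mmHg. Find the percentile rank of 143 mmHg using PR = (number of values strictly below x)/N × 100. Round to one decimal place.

20.0

N = 5.
Strictly below 143: 1. Equal to 143: 2.
PR = 1/5 × 100 = 20.0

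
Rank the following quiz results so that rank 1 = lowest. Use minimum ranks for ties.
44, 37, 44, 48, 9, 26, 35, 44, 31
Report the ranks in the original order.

6, 5, 6, 9, 1, 2, 4, 6, 3

Sorted (ascending): 9, 26, 31, 35, 37, 44, 44, 44, 48
The 3 values of 44 occupy positions 6–8 → each gets rank 6.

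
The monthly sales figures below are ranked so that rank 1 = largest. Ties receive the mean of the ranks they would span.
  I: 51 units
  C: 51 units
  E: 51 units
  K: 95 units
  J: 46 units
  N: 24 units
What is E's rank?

3

Sorted (descending): 95, 51, 51, 51, 46, 24
The 3 values of 51 occupy positions 2–4 → average rank 3.
E has value 51 units → rank 3.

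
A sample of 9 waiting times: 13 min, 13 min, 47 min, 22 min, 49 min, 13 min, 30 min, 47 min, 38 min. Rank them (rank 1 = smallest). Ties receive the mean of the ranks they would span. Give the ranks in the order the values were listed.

2, 2, 7.5, 4, 9, 2, 5, 7.5, 6

Sorted (ascending): 13, 13, 13, 22, 30, 38, 47, 47, 49
The 3 values of 13 occupy positions 1–3 → average rank 2.
The 2 values of 47 occupy positions 7–8 → average rank (7+8)/2 = 7.5.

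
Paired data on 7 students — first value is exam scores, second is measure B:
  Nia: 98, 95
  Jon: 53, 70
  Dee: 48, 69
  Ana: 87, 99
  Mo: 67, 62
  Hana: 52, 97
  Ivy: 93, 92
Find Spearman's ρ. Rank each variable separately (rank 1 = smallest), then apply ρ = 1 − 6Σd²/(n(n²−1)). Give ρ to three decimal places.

Ranks of variable 1: 7, 3, 1, 5, 4, 2, 6
Ranks of variable 2: 5, 3, 2, 7, 1, 6, 4
d = r₁ − r₂: 2, 0, -1, -2, 3, -4, 2
d²: 4, 0, 1, 4, 9, 16, 4; Σd² = 38
ρ = 1 − 6·38/(7·48) = 1 − 228/336 = 0.321

0.321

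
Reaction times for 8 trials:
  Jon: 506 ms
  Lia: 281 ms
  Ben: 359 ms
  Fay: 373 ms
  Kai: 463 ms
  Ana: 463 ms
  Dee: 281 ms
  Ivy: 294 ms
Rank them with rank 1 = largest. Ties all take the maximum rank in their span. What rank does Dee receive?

8

Sorted (descending): 506, 463, 463, 373, 359, 294, 281, 281
The 2 values of 463 occupy positions 2–3 → each gets rank 3.
The 2 values of 281 occupy positions 7–8 → each gets rank 8.
Dee has value 281 ms → rank 8.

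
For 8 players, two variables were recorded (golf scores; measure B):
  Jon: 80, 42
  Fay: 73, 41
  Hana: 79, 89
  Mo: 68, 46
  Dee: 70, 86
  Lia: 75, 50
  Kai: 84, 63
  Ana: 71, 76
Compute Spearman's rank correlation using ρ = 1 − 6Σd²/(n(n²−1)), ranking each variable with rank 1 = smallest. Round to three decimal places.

Ranks of variable 1: 7, 4, 6, 1, 2, 5, 8, 3
Ranks of variable 2: 2, 1, 8, 3, 7, 4, 5, 6
d = r₁ − r₂: 5, 3, -2, -2, -5, 1, 3, -3
d²: 25, 9, 4, 4, 25, 1, 9, 9; Σd² = 86
ρ = 1 − 6·86/(8·63) = 1 − 516/504 = -0.024

-0.024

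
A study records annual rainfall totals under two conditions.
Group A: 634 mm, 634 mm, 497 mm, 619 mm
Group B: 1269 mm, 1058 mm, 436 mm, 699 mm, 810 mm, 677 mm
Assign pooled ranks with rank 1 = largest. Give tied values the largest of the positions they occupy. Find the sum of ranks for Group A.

31

Sorted (descending): 1269, 1058, 810, 699, 677, 634, 634, 619, 497, 436
The 2 values of 634 occupy positions 6–7 → each gets rank 7.
Group A values → pooled ranks: 634→7, 634→7, 497→9, 619→8
Rank sum = 7 + 7 + 9 + 8 = 31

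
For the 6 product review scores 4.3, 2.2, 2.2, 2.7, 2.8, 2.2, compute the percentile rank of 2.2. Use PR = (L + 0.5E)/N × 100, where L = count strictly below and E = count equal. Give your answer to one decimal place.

N = 6.
Strictly below 2.2: 0. Equal to 2.2: 3.
PR = (0 + 0.5·3)/6 × 100 = 25.0

25.0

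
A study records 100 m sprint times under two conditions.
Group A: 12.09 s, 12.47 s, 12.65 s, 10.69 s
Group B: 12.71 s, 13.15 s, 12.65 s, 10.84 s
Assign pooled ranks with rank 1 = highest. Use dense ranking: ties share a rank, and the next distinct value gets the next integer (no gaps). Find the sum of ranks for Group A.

19

Sorted (descending): 13.15, 12.71, 12.65, 12.65, 12.47, 12.09, 10.84, 10.69
The 2 values of 12.65 share dense rank 3.
Remaining distinct values take the next consecutive integers.
Group A values → pooled ranks: 12.09→5, 12.47→4, 12.65→3, 10.69→7
Rank sum = 5 + 4 + 3 + 7 = 19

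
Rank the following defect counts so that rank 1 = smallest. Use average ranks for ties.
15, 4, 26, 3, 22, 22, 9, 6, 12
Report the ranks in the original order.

6, 2, 9, 1, 7.5, 7.5, 4, 3, 5

Sorted (ascending): 3, 4, 6, 9, 12, 15, 22, 22, 26
The 2 values of 22 occupy positions 7–8 → average rank (7+8)/2 = 7.5.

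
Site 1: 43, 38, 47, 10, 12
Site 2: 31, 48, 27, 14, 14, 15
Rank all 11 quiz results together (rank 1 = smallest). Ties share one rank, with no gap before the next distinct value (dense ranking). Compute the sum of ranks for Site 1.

27

Sorted (ascending): 10, 12, 14, 14, 15, 27, 31, 38, 43, 47, 48
The 2 values of 14 share dense rank 3.
Remaining distinct values take the next consecutive integers.
Site 1 values → pooled ranks: 43→8, 38→7, 47→9, 10→1, 12→2
Rank sum = 8 + 7 + 9 + 1 + 2 = 27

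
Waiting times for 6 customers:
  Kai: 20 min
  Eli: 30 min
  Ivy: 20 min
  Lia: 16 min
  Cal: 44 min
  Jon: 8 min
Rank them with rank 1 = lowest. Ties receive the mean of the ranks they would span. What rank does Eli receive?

Sorted (ascending): 8, 16, 20, 20, 30, 44
The 2 values of 20 occupy positions 3–4 → average rank (3+4)/2 = 3.5.
Eli has value 30 min → rank 5.

5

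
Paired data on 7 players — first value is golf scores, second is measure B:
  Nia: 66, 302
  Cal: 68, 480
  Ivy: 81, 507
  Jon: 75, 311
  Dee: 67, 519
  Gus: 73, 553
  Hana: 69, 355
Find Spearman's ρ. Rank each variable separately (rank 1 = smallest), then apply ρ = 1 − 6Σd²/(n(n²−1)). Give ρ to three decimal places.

Ranks of variable 1: 1, 3, 7, 6, 2, 5, 4
Ranks of variable 2: 1, 4, 5, 2, 6, 7, 3
d = r₁ − r₂: 0, -1, 2, 4, -4, -2, 1
d²: 0, 1, 4, 16, 16, 4, 1; Σd² = 42
ρ = 1 − 6·42/(7·48) = 1 − 252/336 = 0.250

0.250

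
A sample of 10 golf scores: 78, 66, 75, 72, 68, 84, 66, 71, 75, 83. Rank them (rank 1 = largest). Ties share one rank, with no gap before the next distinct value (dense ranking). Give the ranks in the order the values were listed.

3, 8, 4, 5, 7, 1, 8, 6, 4, 2

Sorted (descending): 84, 83, 78, 75, 75, 72, 71, 68, 66, 66
The 2 values of 75 share dense rank 4.
The 2 values of 66 share dense rank 8.
Remaining distinct values take the next consecutive integers.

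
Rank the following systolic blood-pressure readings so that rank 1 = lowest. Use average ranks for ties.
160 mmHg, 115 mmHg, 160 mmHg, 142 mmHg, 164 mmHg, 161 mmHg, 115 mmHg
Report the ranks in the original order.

Sorted (ascending): 115, 115, 142, 160, 160, 161, 164
The 2 values of 115 occupy positions 1–2 → average rank (1+2)/2 = 1.5.
The 2 values of 160 occupy positions 4–5 → average rank (4+5)/2 = 4.5.

4.5, 1.5, 4.5, 3, 7, 6, 1.5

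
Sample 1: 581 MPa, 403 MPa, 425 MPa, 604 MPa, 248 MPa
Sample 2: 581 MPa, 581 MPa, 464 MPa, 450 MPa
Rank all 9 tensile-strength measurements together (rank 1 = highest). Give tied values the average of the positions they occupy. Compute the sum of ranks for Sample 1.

Sorted (descending): 604, 581, 581, 581, 464, 450, 425, 403, 248
The 3 values of 581 occupy positions 2–4 → average rank 3.
Sample 1 values → pooled ranks: 581→3, 403→8, 425→7, 604→1, 248→9
Rank sum = 3 + 8 + 7 + 1 + 9 = 28

28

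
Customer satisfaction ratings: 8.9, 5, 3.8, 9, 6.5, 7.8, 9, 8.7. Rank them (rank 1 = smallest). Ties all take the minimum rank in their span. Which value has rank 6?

Sorted (ascending): 3.8, 5, 6.5, 7.8, 8.7, 8.9, 9, 9
The 2 values of 9 occupy positions 7–8 → each gets rank 7.
Rank 6 → value 8.9.

8.9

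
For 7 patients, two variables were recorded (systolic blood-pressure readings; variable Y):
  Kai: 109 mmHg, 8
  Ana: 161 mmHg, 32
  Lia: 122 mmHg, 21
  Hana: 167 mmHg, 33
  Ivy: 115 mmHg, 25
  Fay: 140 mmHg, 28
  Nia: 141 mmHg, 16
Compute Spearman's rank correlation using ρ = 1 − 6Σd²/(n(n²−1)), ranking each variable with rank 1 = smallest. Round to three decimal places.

Ranks of variable 1: 1, 6, 3, 7, 2, 4, 5
Ranks of variable 2: 1, 6, 3, 7, 4, 5, 2
d = r₁ − r₂: 0, 0, 0, 0, -2, -1, 3
d²: 0, 0, 0, 0, 4, 1, 9; Σd² = 14
ρ = 1 − 6·14/(7·48) = 1 − 84/336 = 0.750

0.750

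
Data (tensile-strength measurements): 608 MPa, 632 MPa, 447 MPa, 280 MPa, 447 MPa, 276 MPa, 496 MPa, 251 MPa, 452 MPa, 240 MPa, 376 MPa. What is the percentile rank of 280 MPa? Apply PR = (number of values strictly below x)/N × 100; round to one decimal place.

N = 11.
Strictly below 280: 3. Equal to 280: 1.
PR = 3/11 × 100 = 27.3

27.3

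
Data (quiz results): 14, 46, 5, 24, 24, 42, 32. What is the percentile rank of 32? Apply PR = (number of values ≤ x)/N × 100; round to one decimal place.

71.4

N = 7.
Strictly below 32: 4. Equal to 32: 1.
PR = 5/7 × 100 = 71.4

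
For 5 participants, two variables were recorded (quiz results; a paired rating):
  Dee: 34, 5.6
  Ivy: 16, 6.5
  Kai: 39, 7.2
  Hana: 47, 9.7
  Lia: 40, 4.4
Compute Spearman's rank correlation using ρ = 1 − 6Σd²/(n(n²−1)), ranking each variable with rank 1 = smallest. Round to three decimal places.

0.300

Ranks of variable 1: 2, 1, 3, 5, 4
Ranks of variable 2: 2, 3, 4, 5, 1
d = r₁ − r₂: 0, -2, -1, 0, 3
d²: 0, 4, 1, 0, 9; Σd² = 14
ρ = 1 − 6·14/(5·24) = 1 − 84/120 = 0.300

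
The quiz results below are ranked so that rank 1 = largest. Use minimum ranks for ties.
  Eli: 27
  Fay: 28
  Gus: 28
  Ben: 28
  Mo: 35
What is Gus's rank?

2

Sorted (descending): 35, 28, 28, 28, 27
The 3 values of 28 occupy positions 2–4 → each gets rank 2.
Gus has value 28 → rank 2.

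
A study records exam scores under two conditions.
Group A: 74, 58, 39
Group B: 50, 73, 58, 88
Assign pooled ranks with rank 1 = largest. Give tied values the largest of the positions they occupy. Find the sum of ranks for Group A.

14

Sorted (descending): 88, 74, 73, 58, 58, 50, 39
The 2 values of 58 occupy positions 4–5 → each gets rank 5.
Group A values → pooled ranks: 74→2, 58→5, 39→7
Rank sum = 2 + 5 + 7 = 14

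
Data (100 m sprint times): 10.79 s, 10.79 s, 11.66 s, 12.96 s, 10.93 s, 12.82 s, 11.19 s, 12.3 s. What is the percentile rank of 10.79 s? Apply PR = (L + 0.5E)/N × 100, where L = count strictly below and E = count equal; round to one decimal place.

12.5

N = 8.
Strictly below 10.79: 0. Equal to 10.79: 2.
PR = (0 + 0.5·2)/8 × 100 = 12.5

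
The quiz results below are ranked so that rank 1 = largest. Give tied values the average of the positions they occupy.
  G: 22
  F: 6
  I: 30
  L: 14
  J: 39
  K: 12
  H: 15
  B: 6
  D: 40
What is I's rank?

3

Sorted (descending): 40, 39, 30, 22, 15, 14, 12, 6, 6
The 2 values of 6 occupy positions 8–9 → average rank (8+9)/2 = 8.5.
I has value 30 → rank 3.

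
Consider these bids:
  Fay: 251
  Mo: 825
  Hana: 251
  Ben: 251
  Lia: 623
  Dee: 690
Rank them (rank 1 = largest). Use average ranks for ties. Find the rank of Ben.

Sorted (descending): 825, 690, 623, 251, 251, 251
The 3 values of 251 occupy positions 4–6 → average rank 5.
Ben has value 251 → rank 5.

5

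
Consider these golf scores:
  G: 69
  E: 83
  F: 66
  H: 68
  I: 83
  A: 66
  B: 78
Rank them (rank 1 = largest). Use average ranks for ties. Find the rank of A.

Sorted (descending): 83, 83, 78, 69, 68, 66, 66
The 2 values of 83 occupy positions 1–2 → average rank (1+2)/2 = 1.5.
The 2 values of 66 occupy positions 6–7 → average rank (6+7)/2 = 6.5.
A has value 66 → rank 6.5.

6.5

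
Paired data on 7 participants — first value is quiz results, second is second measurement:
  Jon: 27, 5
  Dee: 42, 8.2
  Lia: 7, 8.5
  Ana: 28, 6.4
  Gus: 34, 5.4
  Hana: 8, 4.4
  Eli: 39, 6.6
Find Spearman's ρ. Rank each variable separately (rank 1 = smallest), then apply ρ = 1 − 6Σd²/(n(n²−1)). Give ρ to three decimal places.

0.214

Ranks of variable 1: 3, 7, 1, 4, 5, 2, 6
Ranks of variable 2: 2, 6, 7, 4, 3, 1, 5
d = r₁ − r₂: 1, 1, -6, 0, 2, 1, 1
d²: 1, 1, 36, 0, 4, 1, 1; Σd² = 44
ρ = 1 − 6·44/(7·48) = 1 − 264/336 = 0.214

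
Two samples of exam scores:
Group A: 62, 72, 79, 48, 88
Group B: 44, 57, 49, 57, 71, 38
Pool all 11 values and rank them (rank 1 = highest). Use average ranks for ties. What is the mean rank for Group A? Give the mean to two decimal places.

Sorted (descending): 88, 79, 72, 71, 62, 57, 57, 49, 48, 44, 38
The 2 values of 57 occupy positions 6–7 → average rank (6+7)/2 = 6.5.
Group A values → pooled ranks: 62→5, 72→3, 79→2, 48→9, 88→1
Mean rank = (5 + 3 + 2 + 9 + 1) / 5 = 4.00

4.00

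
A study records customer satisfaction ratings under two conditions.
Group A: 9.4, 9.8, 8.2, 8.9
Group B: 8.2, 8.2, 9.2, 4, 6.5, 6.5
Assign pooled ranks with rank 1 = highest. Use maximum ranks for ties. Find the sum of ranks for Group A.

Sorted (descending): 9.8, 9.4, 9.2, 8.9, 8.2, 8.2, 8.2, 6.5, 6.5, 4
The 3 values of 8.2 occupy positions 5–7 → each gets rank 7.
The 2 values of 6.5 occupy positions 8–9 → each gets rank 9.
Group A values → pooled ranks: 9.4→2, 9.8→1, 8.2→7, 8.9→4
Rank sum = 2 + 1 + 7 + 4 = 14

14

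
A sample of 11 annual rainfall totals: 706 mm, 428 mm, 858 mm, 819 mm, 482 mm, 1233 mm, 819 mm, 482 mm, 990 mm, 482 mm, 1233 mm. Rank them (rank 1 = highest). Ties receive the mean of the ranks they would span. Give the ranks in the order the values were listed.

Sorted (descending): 1233, 1233, 990, 858, 819, 819, 706, 482, 482, 482, 428
The 2 values of 1233 occupy positions 1–2 → average rank (1+2)/2 = 1.5.
The 2 values of 819 occupy positions 5–6 → average rank (5+6)/2 = 5.5.
The 3 values of 482 occupy positions 8–10 → average rank 9.

7, 11, 4, 5.5, 9, 1.5, 5.5, 9, 3, 9, 1.5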